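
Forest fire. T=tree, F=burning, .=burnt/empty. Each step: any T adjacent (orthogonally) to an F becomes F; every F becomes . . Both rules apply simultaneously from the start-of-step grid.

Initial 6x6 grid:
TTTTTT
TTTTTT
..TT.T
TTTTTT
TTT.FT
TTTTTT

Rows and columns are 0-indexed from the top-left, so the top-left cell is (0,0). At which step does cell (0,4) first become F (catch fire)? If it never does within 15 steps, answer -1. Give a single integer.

Step 1: cell (0,4)='T' (+3 fires, +1 burnt)
Step 2: cell (0,4)='T' (+4 fires, +3 burnt)
Step 3: cell (0,4)='T' (+4 fires, +4 burnt)
Step 4: cell (0,4)='T' (+6 fires, +4 burnt)
Step 5: cell (0,4)='T' (+7 fires, +6 burnt)
Step 6: cell (0,4)='F' (+4 fires, +7 burnt)
  -> target ignites at step 6
Step 7: cell (0,4)='.' (+2 fires, +4 burnt)
Step 8: cell (0,4)='.' (+1 fires, +2 burnt)
Step 9: cell (0,4)='.' (+0 fires, +1 burnt)
  fire out at step 9

6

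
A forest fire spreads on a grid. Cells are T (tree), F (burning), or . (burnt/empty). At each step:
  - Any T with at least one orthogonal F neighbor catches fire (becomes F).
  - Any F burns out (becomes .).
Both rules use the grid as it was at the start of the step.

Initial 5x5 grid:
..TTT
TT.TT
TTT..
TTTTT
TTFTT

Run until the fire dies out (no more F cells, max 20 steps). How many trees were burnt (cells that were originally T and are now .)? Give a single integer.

Answer: 14

Derivation:
Step 1: +3 fires, +1 burnt (F count now 3)
Step 2: +5 fires, +3 burnt (F count now 5)
Step 3: +3 fires, +5 burnt (F count now 3)
Step 4: +2 fires, +3 burnt (F count now 2)
Step 5: +1 fires, +2 burnt (F count now 1)
Step 6: +0 fires, +1 burnt (F count now 0)
Fire out after step 6
Initially T: 19, now '.': 20
Total burnt (originally-T cells now '.'): 14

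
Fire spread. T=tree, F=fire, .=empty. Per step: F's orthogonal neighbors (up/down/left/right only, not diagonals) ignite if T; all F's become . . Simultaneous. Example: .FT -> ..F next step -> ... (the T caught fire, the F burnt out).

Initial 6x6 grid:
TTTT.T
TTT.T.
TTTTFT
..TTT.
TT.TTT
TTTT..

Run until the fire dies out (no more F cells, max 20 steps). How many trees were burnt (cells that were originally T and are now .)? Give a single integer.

Answer: 25

Derivation:
Step 1: +4 fires, +1 burnt (F count now 4)
Step 2: +3 fires, +4 burnt (F count now 3)
Step 3: +5 fires, +3 burnt (F count now 5)
Step 4: +4 fires, +5 burnt (F count now 4)
Step 5: +4 fires, +4 burnt (F count now 4)
Step 6: +2 fires, +4 burnt (F count now 2)
Step 7: +2 fires, +2 burnt (F count now 2)
Step 8: +1 fires, +2 burnt (F count now 1)
Step 9: +0 fires, +1 burnt (F count now 0)
Fire out after step 9
Initially T: 26, now '.': 35
Total burnt (originally-T cells now '.'): 25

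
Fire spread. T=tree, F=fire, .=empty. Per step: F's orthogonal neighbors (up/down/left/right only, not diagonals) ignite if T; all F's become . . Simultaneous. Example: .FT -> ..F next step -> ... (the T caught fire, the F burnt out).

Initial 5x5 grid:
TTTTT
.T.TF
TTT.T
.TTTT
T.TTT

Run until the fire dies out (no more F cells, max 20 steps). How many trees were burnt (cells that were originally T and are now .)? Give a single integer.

Answer: 18

Derivation:
Step 1: +3 fires, +1 burnt (F count now 3)
Step 2: +2 fires, +3 burnt (F count now 2)
Step 3: +3 fires, +2 burnt (F count now 3)
Step 4: +3 fires, +3 burnt (F count now 3)
Step 5: +5 fires, +3 burnt (F count now 5)
Step 6: +1 fires, +5 burnt (F count now 1)
Step 7: +1 fires, +1 burnt (F count now 1)
Step 8: +0 fires, +1 burnt (F count now 0)
Fire out after step 8
Initially T: 19, now '.': 24
Total burnt (originally-T cells now '.'): 18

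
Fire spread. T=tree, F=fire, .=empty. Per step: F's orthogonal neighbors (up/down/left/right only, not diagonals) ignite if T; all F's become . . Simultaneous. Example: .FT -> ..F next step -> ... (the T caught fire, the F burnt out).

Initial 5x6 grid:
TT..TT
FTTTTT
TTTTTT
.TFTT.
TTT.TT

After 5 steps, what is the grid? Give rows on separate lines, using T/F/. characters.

Step 1: 7 trees catch fire, 2 burn out
  FT..TT
  .FTTTT
  FTFTTT
  .F.FT.
  TTF.TT
Step 2: 6 trees catch fire, 7 burn out
  .F..TT
  ..FTTT
  .F.FTT
  ....F.
  TF..TT
Step 3: 4 trees catch fire, 6 burn out
  ....TT
  ...FTT
  ....FT
  ......
  F...FT
Step 4: 3 trees catch fire, 4 burn out
  ....TT
  ....FT
  .....F
  ......
  .....F
Step 5: 2 trees catch fire, 3 burn out
  ....FT
  .....F
  ......
  ......
  ......

....FT
.....F
......
......
......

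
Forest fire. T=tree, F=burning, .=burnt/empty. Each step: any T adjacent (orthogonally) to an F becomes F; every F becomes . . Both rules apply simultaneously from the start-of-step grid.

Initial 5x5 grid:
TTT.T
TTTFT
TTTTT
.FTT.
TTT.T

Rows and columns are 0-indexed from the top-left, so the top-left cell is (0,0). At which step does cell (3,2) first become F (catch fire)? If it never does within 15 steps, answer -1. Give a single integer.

Step 1: cell (3,2)='F' (+6 fires, +2 burnt)
  -> target ignites at step 1
Step 2: cell (3,2)='.' (+9 fires, +6 burnt)
Step 3: cell (3,2)='.' (+2 fires, +9 burnt)
Step 4: cell (3,2)='.' (+1 fires, +2 burnt)
Step 5: cell (3,2)='.' (+0 fires, +1 burnt)
  fire out at step 5

1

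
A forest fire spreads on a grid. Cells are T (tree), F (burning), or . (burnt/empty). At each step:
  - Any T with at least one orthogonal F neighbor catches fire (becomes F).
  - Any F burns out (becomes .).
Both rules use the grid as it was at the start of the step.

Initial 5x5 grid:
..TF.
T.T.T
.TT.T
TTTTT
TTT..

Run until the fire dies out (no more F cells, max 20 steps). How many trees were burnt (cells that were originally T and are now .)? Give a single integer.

Step 1: +1 fires, +1 burnt (F count now 1)
Step 2: +1 fires, +1 burnt (F count now 1)
Step 3: +1 fires, +1 burnt (F count now 1)
Step 4: +2 fires, +1 burnt (F count now 2)
Step 5: +3 fires, +2 burnt (F count now 3)
Step 6: +3 fires, +3 burnt (F count now 3)
Step 7: +2 fires, +3 burnt (F count now 2)
Step 8: +1 fires, +2 burnt (F count now 1)
Step 9: +0 fires, +1 burnt (F count now 0)
Fire out after step 9
Initially T: 15, now '.': 24
Total burnt (originally-T cells now '.'): 14

Answer: 14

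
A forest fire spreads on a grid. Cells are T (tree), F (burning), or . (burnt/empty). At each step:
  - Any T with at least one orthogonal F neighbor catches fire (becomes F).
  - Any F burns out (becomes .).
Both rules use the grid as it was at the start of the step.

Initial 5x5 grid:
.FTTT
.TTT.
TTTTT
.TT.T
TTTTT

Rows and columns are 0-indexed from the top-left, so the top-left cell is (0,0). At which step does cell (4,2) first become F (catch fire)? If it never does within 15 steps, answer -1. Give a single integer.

Step 1: cell (4,2)='T' (+2 fires, +1 burnt)
Step 2: cell (4,2)='T' (+3 fires, +2 burnt)
Step 3: cell (4,2)='T' (+5 fires, +3 burnt)
Step 4: cell (4,2)='T' (+3 fires, +5 burnt)
Step 5: cell (4,2)='F' (+3 fires, +3 burnt)
  -> target ignites at step 5
Step 6: cell (4,2)='.' (+2 fires, +3 burnt)
Step 7: cell (4,2)='.' (+1 fires, +2 burnt)
Step 8: cell (4,2)='.' (+0 fires, +1 burnt)
  fire out at step 8

5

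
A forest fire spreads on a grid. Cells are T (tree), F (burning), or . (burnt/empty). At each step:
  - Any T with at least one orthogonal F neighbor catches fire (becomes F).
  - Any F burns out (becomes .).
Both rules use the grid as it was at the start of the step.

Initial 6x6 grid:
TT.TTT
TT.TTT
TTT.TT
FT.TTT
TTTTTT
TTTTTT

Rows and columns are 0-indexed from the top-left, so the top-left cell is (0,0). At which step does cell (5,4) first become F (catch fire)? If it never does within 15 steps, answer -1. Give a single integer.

Step 1: cell (5,4)='T' (+3 fires, +1 burnt)
Step 2: cell (5,4)='T' (+4 fires, +3 burnt)
Step 3: cell (5,4)='T' (+5 fires, +4 burnt)
Step 4: cell (5,4)='T' (+3 fires, +5 burnt)
Step 5: cell (5,4)='T' (+3 fires, +3 burnt)
Step 6: cell (5,4)='F' (+3 fires, +3 burnt)
  -> target ignites at step 6
Step 7: cell (5,4)='.' (+3 fires, +3 burnt)
Step 8: cell (5,4)='.' (+2 fires, +3 burnt)
Step 9: cell (5,4)='.' (+3 fires, +2 burnt)
Step 10: cell (5,4)='.' (+2 fires, +3 burnt)
Step 11: cell (5,4)='.' (+0 fires, +2 burnt)
  fire out at step 11

6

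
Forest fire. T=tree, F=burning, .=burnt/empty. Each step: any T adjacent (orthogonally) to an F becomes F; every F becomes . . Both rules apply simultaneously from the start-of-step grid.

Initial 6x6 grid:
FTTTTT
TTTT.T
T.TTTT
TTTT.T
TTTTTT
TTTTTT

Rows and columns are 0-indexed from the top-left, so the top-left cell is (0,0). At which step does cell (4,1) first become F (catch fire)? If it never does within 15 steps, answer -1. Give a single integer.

Step 1: cell (4,1)='T' (+2 fires, +1 burnt)
Step 2: cell (4,1)='T' (+3 fires, +2 burnt)
Step 3: cell (4,1)='T' (+3 fires, +3 burnt)
Step 4: cell (4,1)='T' (+5 fires, +3 burnt)
Step 5: cell (4,1)='F' (+5 fires, +5 burnt)
  -> target ignites at step 5
Step 6: cell (4,1)='.' (+5 fires, +5 burnt)
Step 7: cell (4,1)='.' (+3 fires, +5 burnt)
Step 8: cell (4,1)='.' (+3 fires, +3 burnt)
Step 9: cell (4,1)='.' (+2 fires, +3 burnt)
Step 10: cell (4,1)='.' (+1 fires, +2 burnt)
Step 11: cell (4,1)='.' (+0 fires, +1 burnt)
  fire out at step 11

5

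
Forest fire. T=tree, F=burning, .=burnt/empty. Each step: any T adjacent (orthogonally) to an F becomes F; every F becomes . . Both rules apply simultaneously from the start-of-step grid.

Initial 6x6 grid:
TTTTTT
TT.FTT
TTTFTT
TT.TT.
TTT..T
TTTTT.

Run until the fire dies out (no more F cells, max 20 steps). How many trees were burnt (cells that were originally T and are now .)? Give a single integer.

Answer: 27

Derivation:
Step 1: +5 fires, +2 burnt (F count now 5)
Step 2: +6 fires, +5 burnt (F count now 6)
Step 3: +5 fires, +6 burnt (F count now 5)
Step 4: +4 fires, +5 burnt (F count now 4)
Step 5: +3 fires, +4 burnt (F count now 3)
Step 6: +2 fires, +3 burnt (F count now 2)
Step 7: +1 fires, +2 burnt (F count now 1)
Step 8: +1 fires, +1 burnt (F count now 1)
Step 9: +0 fires, +1 burnt (F count now 0)
Fire out after step 9
Initially T: 28, now '.': 35
Total burnt (originally-T cells now '.'): 27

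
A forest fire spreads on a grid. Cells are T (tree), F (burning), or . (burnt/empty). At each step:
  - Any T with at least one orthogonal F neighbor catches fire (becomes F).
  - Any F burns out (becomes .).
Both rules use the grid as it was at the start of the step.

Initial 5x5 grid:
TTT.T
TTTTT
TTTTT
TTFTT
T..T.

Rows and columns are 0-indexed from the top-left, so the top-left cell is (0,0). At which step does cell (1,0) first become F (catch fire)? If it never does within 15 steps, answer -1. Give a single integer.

Step 1: cell (1,0)='T' (+3 fires, +1 burnt)
Step 2: cell (1,0)='T' (+6 fires, +3 burnt)
Step 3: cell (1,0)='T' (+6 fires, +6 burnt)
Step 4: cell (1,0)='F' (+3 fires, +6 burnt)
  -> target ignites at step 4
Step 5: cell (1,0)='.' (+2 fires, +3 burnt)
Step 6: cell (1,0)='.' (+0 fires, +2 burnt)
  fire out at step 6

4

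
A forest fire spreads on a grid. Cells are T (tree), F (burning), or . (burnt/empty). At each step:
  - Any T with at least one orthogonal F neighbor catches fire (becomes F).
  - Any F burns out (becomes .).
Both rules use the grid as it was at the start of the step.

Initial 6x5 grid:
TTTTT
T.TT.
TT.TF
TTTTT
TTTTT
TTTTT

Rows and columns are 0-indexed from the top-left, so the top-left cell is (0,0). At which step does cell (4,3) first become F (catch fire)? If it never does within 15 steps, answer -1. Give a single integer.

Step 1: cell (4,3)='T' (+2 fires, +1 burnt)
Step 2: cell (4,3)='T' (+3 fires, +2 burnt)
Step 3: cell (4,3)='F' (+5 fires, +3 burnt)
  -> target ignites at step 3
Step 4: cell (4,3)='.' (+5 fires, +5 burnt)
Step 5: cell (4,3)='.' (+5 fires, +5 burnt)
Step 6: cell (4,3)='.' (+4 fires, +5 burnt)
Step 7: cell (4,3)='.' (+2 fires, +4 burnt)
Step 8: cell (4,3)='.' (+0 fires, +2 burnt)
  fire out at step 8

3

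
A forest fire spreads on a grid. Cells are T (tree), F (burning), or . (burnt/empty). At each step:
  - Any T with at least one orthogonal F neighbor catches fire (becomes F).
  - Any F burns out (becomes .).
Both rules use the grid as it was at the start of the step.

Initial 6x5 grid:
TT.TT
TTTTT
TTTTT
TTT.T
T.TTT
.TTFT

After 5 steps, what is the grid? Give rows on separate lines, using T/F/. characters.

Step 1: 3 trees catch fire, 1 burn out
  TT.TT
  TTTTT
  TTTTT
  TTT.T
  T.TFT
  .TF.F
Step 2: 3 trees catch fire, 3 burn out
  TT.TT
  TTTTT
  TTTTT
  TTT.T
  T.F.F
  .F...
Step 3: 2 trees catch fire, 3 burn out
  TT.TT
  TTTTT
  TTTTT
  TTF.F
  T....
  .....
Step 4: 3 trees catch fire, 2 burn out
  TT.TT
  TTTTT
  TTFTF
  TF...
  T....
  .....
Step 5: 5 trees catch fire, 3 burn out
  TT.TT
  TTFTF
  TF.F.
  F....
  T....
  .....

TT.TT
TTFTF
TF.F.
F....
T....
.....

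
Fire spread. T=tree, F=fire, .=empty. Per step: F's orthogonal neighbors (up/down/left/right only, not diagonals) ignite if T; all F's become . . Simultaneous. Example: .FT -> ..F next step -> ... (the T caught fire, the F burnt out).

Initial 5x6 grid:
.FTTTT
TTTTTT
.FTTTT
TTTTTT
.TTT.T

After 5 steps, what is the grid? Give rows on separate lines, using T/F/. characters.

Step 1: 4 trees catch fire, 2 burn out
  ..FTTT
  TFTTTT
  ..FTTT
  TFTTTT
  .TTT.T
Step 2: 7 trees catch fire, 4 burn out
  ...FTT
  F.FTTT
  ...FTT
  F.FTTT
  .FTT.T
Step 3: 5 trees catch fire, 7 burn out
  ....FT
  ...FTT
  ....FT
  ...FTT
  ..FT.T
Step 4: 5 trees catch fire, 5 burn out
  .....F
  ....FT
  .....F
  ....FT
  ...F.T
Step 5: 2 trees catch fire, 5 burn out
  ......
  .....F
  ......
  .....F
  .....T

......
.....F
......
.....F
.....T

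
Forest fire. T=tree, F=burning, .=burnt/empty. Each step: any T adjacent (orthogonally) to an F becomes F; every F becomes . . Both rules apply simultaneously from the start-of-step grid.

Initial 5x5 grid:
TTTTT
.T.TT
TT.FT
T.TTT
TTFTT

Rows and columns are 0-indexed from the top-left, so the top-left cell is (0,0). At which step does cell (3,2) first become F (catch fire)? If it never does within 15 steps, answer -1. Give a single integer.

Step 1: cell (3,2)='F' (+6 fires, +2 burnt)
  -> target ignites at step 1
Step 2: cell (3,2)='.' (+5 fires, +6 burnt)
Step 3: cell (3,2)='.' (+3 fires, +5 burnt)
Step 4: cell (3,2)='.' (+2 fires, +3 burnt)
Step 5: cell (3,2)='.' (+3 fires, +2 burnt)
Step 6: cell (3,2)='.' (+0 fires, +3 burnt)
  fire out at step 6

1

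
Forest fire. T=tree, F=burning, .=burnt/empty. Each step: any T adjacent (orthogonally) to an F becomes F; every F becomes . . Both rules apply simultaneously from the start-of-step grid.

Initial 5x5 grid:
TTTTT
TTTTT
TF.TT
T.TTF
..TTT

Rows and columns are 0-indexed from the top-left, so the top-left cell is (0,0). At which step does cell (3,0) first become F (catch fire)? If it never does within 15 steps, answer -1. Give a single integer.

Step 1: cell (3,0)='T' (+5 fires, +2 burnt)
Step 2: cell (3,0)='F' (+8 fires, +5 burnt)
  -> target ignites at step 2
Step 3: cell (3,0)='.' (+5 fires, +8 burnt)
Step 4: cell (3,0)='.' (+1 fires, +5 burnt)
Step 5: cell (3,0)='.' (+0 fires, +1 burnt)
  fire out at step 5

2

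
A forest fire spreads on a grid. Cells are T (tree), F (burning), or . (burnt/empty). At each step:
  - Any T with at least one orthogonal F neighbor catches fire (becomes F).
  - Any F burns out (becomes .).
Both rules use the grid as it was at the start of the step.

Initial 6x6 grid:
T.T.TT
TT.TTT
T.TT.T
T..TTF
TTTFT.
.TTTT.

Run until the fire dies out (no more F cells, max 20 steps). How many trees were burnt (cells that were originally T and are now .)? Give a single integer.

Answer: 23

Derivation:
Step 1: +6 fires, +2 burnt (F count now 6)
Step 2: +5 fires, +6 burnt (F count now 5)
Step 3: +6 fires, +5 burnt (F count now 6)
Step 4: +2 fires, +6 burnt (F count now 2)
Step 5: +1 fires, +2 burnt (F count now 1)
Step 6: +1 fires, +1 burnt (F count now 1)
Step 7: +2 fires, +1 burnt (F count now 2)
Step 8: +0 fires, +2 burnt (F count now 0)
Fire out after step 8
Initially T: 24, now '.': 35
Total burnt (originally-T cells now '.'): 23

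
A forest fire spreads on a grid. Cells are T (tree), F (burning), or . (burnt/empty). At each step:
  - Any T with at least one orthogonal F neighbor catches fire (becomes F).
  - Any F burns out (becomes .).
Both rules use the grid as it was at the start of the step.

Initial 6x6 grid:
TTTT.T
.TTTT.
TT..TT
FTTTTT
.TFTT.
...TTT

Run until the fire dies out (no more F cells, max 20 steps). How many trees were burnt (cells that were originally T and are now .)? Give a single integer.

Answer: 23

Derivation:
Step 1: +5 fires, +2 burnt (F count now 5)
Step 2: +4 fires, +5 burnt (F count now 4)
Step 3: +3 fires, +4 burnt (F count now 3)
Step 4: +5 fires, +3 burnt (F count now 5)
Step 5: +5 fires, +5 burnt (F count now 5)
Step 6: +1 fires, +5 burnt (F count now 1)
Step 7: +0 fires, +1 burnt (F count now 0)
Fire out after step 7
Initially T: 24, now '.': 35
Total burnt (originally-T cells now '.'): 23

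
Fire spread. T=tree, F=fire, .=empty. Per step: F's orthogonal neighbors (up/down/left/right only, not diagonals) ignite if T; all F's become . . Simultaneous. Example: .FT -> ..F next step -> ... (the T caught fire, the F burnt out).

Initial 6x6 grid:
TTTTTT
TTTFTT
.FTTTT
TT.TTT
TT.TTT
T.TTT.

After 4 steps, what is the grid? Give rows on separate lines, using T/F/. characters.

Step 1: 7 trees catch fire, 2 burn out
  TTTFTT
  TFF.FT
  ..FFTT
  TF.TTT
  TT.TTT
  T.TTT.
Step 2: 9 trees catch fire, 7 burn out
  TFF.FT
  F....F
  ....FT
  F..FTT
  TF.TTT
  T.TTT.
Step 3: 6 trees catch fire, 9 burn out
  F....F
  ......
  .....F
  ....FT
  F..FTT
  T.TTT.
Step 4: 4 trees catch fire, 6 burn out
  ......
  ......
  ......
  .....F
  ....FT
  F.TFT.

......
......
......
.....F
....FT
F.TFT.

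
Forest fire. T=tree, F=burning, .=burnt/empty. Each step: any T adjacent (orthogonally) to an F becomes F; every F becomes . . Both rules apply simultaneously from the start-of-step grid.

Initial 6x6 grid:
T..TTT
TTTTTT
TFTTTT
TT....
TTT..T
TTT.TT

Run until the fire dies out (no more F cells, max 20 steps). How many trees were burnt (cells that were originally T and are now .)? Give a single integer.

Answer: 23

Derivation:
Step 1: +4 fires, +1 burnt (F count now 4)
Step 2: +5 fires, +4 burnt (F count now 5)
Step 3: +6 fires, +5 burnt (F count now 6)
Step 4: +5 fires, +6 burnt (F count now 5)
Step 5: +2 fires, +5 burnt (F count now 2)
Step 6: +1 fires, +2 burnt (F count now 1)
Step 7: +0 fires, +1 burnt (F count now 0)
Fire out after step 7
Initially T: 26, now '.': 33
Total burnt (originally-T cells now '.'): 23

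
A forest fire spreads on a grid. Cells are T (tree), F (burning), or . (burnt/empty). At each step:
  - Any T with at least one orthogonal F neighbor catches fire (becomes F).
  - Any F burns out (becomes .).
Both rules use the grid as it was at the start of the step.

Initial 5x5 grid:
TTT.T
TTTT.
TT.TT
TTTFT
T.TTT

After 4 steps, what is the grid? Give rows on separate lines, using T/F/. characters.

Step 1: 4 trees catch fire, 1 burn out
  TTT.T
  TTTT.
  TT.FT
  TTF.F
  T.TFT
Step 2: 5 trees catch fire, 4 burn out
  TTT.T
  TTTF.
  TT..F
  TF...
  T.F.F
Step 3: 3 trees catch fire, 5 burn out
  TTT.T
  TTF..
  TF...
  F....
  T....
Step 4: 4 trees catch fire, 3 burn out
  TTF.T
  TF...
  F....
  .....
  F....

TTF.T
TF...
F....
.....
F....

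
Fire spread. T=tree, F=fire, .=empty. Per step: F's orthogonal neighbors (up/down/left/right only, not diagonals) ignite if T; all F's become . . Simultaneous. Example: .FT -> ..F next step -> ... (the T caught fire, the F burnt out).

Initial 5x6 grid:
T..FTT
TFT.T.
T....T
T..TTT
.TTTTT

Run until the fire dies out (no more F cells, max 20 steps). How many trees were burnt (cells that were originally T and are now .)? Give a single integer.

Answer: 8

Derivation:
Step 1: +3 fires, +2 burnt (F count now 3)
Step 2: +4 fires, +3 burnt (F count now 4)
Step 3: +1 fires, +4 burnt (F count now 1)
Step 4: +0 fires, +1 burnt (F count now 0)
Fire out after step 4
Initially T: 17, now '.': 21
Total burnt (originally-T cells now '.'): 8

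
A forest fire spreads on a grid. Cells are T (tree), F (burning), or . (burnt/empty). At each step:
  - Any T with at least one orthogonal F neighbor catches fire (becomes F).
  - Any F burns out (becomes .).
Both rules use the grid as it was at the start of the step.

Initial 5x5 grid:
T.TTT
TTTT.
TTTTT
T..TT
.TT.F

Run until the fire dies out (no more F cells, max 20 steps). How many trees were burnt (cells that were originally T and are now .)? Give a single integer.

Answer: 16

Derivation:
Step 1: +1 fires, +1 burnt (F count now 1)
Step 2: +2 fires, +1 burnt (F count now 2)
Step 3: +1 fires, +2 burnt (F count now 1)
Step 4: +2 fires, +1 burnt (F count now 2)
Step 5: +3 fires, +2 burnt (F count now 3)
Step 6: +4 fires, +3 burnt (F count now 4)
Step 7: +2 fires, +4 burnt (F count now 2)
Step 8: +1 fires, +2 burnt (F count now 1)
Step 9: +0 fires, +1 burnt (F count now 0)
Fire out after step 9
Initially T: 18, now '.': 23
Total burnt (originally-T cells now '.'): 16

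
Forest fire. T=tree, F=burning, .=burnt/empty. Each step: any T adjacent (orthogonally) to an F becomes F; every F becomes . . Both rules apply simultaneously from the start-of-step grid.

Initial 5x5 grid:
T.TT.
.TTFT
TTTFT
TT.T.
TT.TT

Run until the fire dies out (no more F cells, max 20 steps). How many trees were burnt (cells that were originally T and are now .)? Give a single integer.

Answer: 16

Derivation:
Step 1: +6 fires, +2 burnt (F count now 6)
Step 2: +4 fires, +6 burnt (F count now 4)
Step 3: +3 fires, +4 burnt (F count now 3)
Step 4: +2 fires, +3 burnt (F count now 2)
Step 5: +1 fires, +2 burnt (F count now 1)
Step 6: +0 fires, +1 burnt (F count now 0)
Fire out after step 6
Initially T: 17, now '.': 24
Total burnt (originally-T cells now '.'): 16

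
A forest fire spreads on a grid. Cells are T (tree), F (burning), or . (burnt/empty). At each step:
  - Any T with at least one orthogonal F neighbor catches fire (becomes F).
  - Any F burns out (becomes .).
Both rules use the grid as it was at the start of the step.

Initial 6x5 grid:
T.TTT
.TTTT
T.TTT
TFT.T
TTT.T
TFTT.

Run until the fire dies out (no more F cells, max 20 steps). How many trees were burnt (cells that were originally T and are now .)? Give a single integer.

Step 1: +5 fires, +2 burnt (F count now 5)
Step 2: +5 fires, +5 burnt (F count now 5)
Step 3: +2 fires, +5 burnt (F count now 2)
Step 4: +4 fires, +2 burnt (F count now 4)
Step 5: +3 fires, +4 burnt (F count now 3)
Step 6: +2 fires, +3 burnt (F count now 2)
Step 7: +0 fires, +2 burnt (F count now 0)
Fire out after step 7
Initially T: 22, now '.': 29
Total burnt (originally-T cells now '.'): 21

Answer: 21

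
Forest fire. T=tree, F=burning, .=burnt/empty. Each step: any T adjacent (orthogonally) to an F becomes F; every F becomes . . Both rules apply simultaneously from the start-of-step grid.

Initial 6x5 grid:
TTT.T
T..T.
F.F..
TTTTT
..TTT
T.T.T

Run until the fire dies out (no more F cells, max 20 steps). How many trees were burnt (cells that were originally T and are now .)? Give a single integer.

Answer: 14

Derivation:
Step 1: +3 fires, +2 burnt (F count now 3)
Step 2: +4 fires, +3 burnt (F count now 4)
Step 3: +4 fires, +4 burnt (F count now 4)
Step 4: +2 fires, +4 burnt (F count now 2)
Step 5: +1 fires, +2 burnt (F count now 1)
Step 6: +0 fires, +1 burnt (F count now 0)
Fire out after step 6
Initially T: 17, now '.': 27
Total burnt (originally-T cells now '.'): 14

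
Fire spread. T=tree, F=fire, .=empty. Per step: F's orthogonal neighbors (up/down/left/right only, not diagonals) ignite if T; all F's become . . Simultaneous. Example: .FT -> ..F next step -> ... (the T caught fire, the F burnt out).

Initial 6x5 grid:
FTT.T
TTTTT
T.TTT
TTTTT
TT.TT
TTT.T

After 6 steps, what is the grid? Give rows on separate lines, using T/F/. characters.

Step 1: 2 trees catch fire, 1 burn out
  .FT.T
  FTTTT
  T.TTT
  TTTTT
  TT.TT
  TTT.T
Step 2: 3 trees catch fire, 2 burn out
  ..F.T
  .FTTT
  F.TTT
  TTTTT
  TT.TT
  TTT.T
Step 3: 2 trees catch fire, 3 burn out
  ....T
  ..FTT
  ..TTT
  FTTTT
  TT.TT
  TTT.T
Step 4: 4 trees catch fire, 2 burn out
  ....T
  ...FT
  ..FTT
  .FTTT
  FT.TT
  TTT.T
Step 5: 5 trees catch fire, 4 burn out
  ....T
  ....F
  ...FT
  ..FTT
  .F.TT
  FTT.T
Step 6: 4 trees catch fire, 5 burn out
  ....F
  .....
  ....F
  ...FT
  ...TT
  .FT.T

....F
.....
....F
...FT
...TT
.FT.T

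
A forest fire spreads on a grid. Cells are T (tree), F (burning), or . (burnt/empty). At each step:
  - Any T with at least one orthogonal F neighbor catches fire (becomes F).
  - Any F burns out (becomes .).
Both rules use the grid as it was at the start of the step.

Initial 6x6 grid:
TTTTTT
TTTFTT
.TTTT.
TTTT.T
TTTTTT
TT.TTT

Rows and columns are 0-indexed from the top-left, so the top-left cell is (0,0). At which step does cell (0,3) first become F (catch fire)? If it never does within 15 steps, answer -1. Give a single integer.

Step 1: cell (0,3)='F' (+4 fires, +1 burnt)
  -> target ignites at step 1
Step 2: cell (0,3)='.' (+7 fires, +4 burnt)
Step 3: cell (0,3)='.' (+6 fires, +7 burnt)
Step 4: cell (0,3)='.' (+5 fires, +6 burnt)
Step 5: cell (0,3)='.' (+4 fires, +5 burnt)
Step 6: cell (0,3)='.' (+4 fires, +4 burnt)
Step 7: cell (0,3)='.' (+1 fires, +4 burnt)
Step 8: cell (0,3)='.' (+0 fires, +1 burnt)
  fire out at step 8

1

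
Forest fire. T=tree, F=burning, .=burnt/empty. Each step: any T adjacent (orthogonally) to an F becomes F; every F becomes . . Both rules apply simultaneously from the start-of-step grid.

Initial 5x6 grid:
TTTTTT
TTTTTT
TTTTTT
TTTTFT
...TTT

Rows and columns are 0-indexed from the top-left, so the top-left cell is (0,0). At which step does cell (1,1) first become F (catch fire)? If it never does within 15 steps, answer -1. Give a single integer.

Step 1: cell (1,1)='T' (+4 fires, +1 burnt)
Step 2: cell (1,1)='T' (+6 fires, +4 burnt)
Step 3: cell (1,1)='T' (+5 fires, +6 burnt)
Step 4: cell (1,1)='T' (+5 fires, +5 burnt)
Step 5: cell (1,1)='F' (+3 fires, +5 burnt)
  -> target ignites at step 5
Step 6: cell (1,1)='.' (+2 fires, +3 burnt)
Step 7: cell (1,1)='.' (+1 fires, +2 burnt)
Step 8: cell (1,1)='.' (+0 fires, +1 burnt)
  fire out at step 8

5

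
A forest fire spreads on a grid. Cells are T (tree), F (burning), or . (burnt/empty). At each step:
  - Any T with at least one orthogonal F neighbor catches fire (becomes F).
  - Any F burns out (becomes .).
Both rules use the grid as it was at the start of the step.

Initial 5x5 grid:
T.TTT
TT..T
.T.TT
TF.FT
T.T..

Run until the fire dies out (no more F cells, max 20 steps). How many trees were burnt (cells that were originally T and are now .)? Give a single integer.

Answer: 13

Derivation:
Step 1: +4 fires, +2 burnt (F count now 4)
Step 2: +3 fires, +4 burnt (F count now 3)
Step 3: +2 fires, +3 burnt (F count now 2)
Step 4: +2 fires, +2 burnt (F count now 2)
Step 5: +1 fires, +2 burnt (F count now 1)
Step 6: +1 fires, +1 burnt (F count now 1)
Step 7: +0 fires, +1 burnt (F count now 0)
Fire out after step 7
Initially T: 14, now '.': 24
Total burnt (originally-T cells now '.'): 13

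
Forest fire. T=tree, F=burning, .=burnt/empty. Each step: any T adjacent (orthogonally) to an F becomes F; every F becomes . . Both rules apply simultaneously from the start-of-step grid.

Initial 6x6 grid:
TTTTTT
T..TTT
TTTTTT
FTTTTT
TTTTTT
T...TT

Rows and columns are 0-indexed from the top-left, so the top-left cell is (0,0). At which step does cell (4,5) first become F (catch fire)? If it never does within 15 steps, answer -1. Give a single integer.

Step 1: cell (4,5)='T' (+3 fires, +1 burnt)
Step 2: cell (4,5)='T' (+5 fires, +3 burnt)
Step 3: cell (4,5)='T' (+4 fires, +5 burnt)
Step 4: cell (4,5)='T' (+4 fires, +4 burnt)
Step 5: cell (4,5)='T' (+5 fires, +4 burnt)
Step 6: cell (4,5)='F' (+5 fires, +5 burnt)
  -> target ignites at step 6
Step 7: cell (4,5)='.' (+3 fires, +5 burnt)
Step 8: cell (4,5)='.' (+1 fires, +3 burnt)
Step 9: cell (4,5)='.' (+0 fires, +1 burnt)
  fire out at step 9

6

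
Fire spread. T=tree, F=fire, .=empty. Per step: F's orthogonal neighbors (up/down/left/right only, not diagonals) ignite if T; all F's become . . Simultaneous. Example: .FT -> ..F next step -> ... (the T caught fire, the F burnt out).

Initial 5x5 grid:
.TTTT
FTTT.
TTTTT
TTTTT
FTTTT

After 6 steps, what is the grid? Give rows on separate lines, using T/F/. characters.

Step 1: 4 trees catch fire, 2 burn out
  .TTTT
  .FTT.
  FTTTT
  FTTTT
  .FTTT
Step 2: 5 trees catch fire, 4 burn out
  .FTTT
  ..FT.
  .FTTT
  .FTTT
  ..FTT
Step 3: 5 trees catch fire, 5 burn out
  ..FTT
  ...F.
  ..FTT
  ..FTT
  ...FT
Step 4: 4 trees catch fire, 5 burn out
  ...FT
  .....
  ...FT
  ...FT
  ....F
Step 5: 3 trees catch fire, 4 burn out
  ....F
  .....
  ....F
  ....F
  .....
Step 6: 0 trees catch fire, 3 burn out
  .....
  .....
  .....
  .....
  .....

.....
.....
.....
.....
.....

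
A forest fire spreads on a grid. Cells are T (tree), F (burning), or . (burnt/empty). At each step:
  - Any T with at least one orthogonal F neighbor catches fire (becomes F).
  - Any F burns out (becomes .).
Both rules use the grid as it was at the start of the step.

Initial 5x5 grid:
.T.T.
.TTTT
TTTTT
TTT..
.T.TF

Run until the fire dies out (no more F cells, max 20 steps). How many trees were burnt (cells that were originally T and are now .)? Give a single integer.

Answer: 1

Derivation:
Step 1: +1 fires, +1 burnt (F count now 1)
Step 2: +0 fires, +1 burnt (F count now 0)
Fire out after step 2
Initially T: 16, now '.': 10
Total burnt (originally-T cells now '.'): 1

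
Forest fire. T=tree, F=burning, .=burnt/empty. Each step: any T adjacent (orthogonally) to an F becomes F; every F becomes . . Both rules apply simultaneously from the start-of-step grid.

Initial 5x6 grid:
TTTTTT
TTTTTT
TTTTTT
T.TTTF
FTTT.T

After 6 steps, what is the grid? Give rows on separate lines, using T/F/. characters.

Step 1: 5 trees catch fire, 2 burn out
  TTTTTT
  TTTTTT
  TTTTTF
  F.TTF.
  .FTT.F
Step 2: 5 trees catch fire, 5 burn out
  TTTTTT
  TTTTTF
  FTTTF.
  ..TF..
  ..FT..
Step 3: 7 trees catch fire, 5 burn out
  TTTTTF
  FTTTF.
  .FTF..
  ..F...
  ...F..
Step 4: 5 trees catch fire, 7 burn out
  FTTTF.
  .FTF..
  ..F...
  ......
  ......
Step 5: 3 trees catch fire, 5 burn out
  .FTF..
  ..F...
  ......
  ......
  ......
Step 6: 1 trees catch fire, 3 burn out
  ..F...
  ......
  ......
  ......
  ......

..F...
......
......
......
......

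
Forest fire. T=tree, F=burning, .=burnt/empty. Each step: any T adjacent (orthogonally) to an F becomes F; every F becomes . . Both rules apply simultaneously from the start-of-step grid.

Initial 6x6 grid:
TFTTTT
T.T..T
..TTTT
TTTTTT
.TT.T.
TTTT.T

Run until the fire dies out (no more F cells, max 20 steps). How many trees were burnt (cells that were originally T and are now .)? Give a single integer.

Answer: 25

Derivation:
Step 1: +2 fires, +1 burnt (F count now 2)
Step 2: +3 fires, +2 burnt (F count now 3)
Step 3: +2 fires, +3 burnt (F count now 2)
Step 4: +3 fires, +2 burnt (F count now 3)
Step 5: +5 fires, +3 burnt (F count now 5)
Step 6: +5 fires, +5 burnt (F count now 5)
Step 7: +4 fires, +5 burnt (F count now 4)
Step 8: +1 fires, +4 burnt (F count now 1)
Step 9: +0 fires, +1 burnt (F count now 0)
Fire out after step 9
Initially T: 26, now '.': 35
Total burnt (originally-T cells now '.'): 25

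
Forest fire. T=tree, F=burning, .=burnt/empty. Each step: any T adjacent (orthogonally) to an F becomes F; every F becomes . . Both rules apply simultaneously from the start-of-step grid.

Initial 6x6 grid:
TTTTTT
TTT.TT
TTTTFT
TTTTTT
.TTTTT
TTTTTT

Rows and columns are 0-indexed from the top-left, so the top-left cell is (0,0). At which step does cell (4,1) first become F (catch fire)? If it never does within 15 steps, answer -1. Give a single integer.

Step 1: cell (4,1)='T' (+4 fires, +1 burnt)
Step 2: cell (4,1)='T' (+6 fires, +4 burnt)
Step 3: cell (4,1)='T' (+8 fires, +6 burnt)
Step 4: cell (4,1)='T' (+7 fires, +8 burnt)
Step 5: cell (4,1)='F' (+5 fires, +7 burnt)
  -> target ignites at step 5
Step 6: cell (4,1)='.' (+2 fires, +5 burnt)
Step 7: cell (4,1)='.' (+1 fires, +2 burnt)
Step 8: cell (4,1)='.' (+0 fires, +1 burnt)
  fire out at step 8

5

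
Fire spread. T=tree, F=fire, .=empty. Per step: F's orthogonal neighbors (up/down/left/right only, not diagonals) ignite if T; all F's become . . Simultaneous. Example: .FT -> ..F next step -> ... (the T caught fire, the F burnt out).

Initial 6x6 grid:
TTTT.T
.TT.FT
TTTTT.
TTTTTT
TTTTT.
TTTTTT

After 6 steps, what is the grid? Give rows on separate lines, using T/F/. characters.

Step 1: 2 trees catch fire, 1 burn out
  TTTT.T
  .TT..F
  TTTTF.
  TTTTTT
  TTTTT.
  TTTTTT
Step 2: 3 trees catch fire, 2 burn out
  TTTT.F
  .TT...
  TTTF..
  TTTTFT
  TTTTT.
  TTTTTT
Step 3: 4 trees catch fire, 3 burn out
  TTTT..
  .TT...
  TTF...
  TTTF.F
  TTTTF.
  TTTTTT
Step 4: 5 trees catch fire, 4 burn out
  TTTT..
  .TF...
  TF....
  TTF...
  TTTF..
  TTTTFT
Step 5: 7 trees catch fire, 5 burn out
  TTFT..
  .F....
  F.....
  TF....
  TTF...
  TTTF.F
Step 6: 5 trees catch fire, 7 burn out
  TF.F..
  ......
  ......
  F.....
  TF....
  TTF...

TF.F..
......
......
F.....
TF....
TTF...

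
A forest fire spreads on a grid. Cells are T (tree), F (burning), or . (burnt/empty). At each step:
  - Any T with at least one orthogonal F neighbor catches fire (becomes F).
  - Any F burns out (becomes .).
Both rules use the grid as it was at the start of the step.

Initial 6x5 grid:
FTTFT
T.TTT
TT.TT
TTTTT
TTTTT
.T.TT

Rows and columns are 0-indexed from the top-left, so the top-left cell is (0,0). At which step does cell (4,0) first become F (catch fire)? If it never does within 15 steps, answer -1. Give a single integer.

Step 1: cell (4,0)='T' (+5 fires, +2 burnt)
Step 2: cell (4,0)='T' (+4 fires, +5 burnt)
Step 3: cell (4,0)='T' (+4 fires, +4 burnt)
Step 4: cell (4,0)='F' (+5 fires, +4 burnt)
  -> target ignites at step 4
Step 5: cell (4,0)='.' (+4 fires, +5 burnt)
Step 6: cell (4,0)='.' (+2 fires, +4 burnt)
Step 7: cell (4,0)='.' (+0 fires, +2 burnt)
  fire out at step 7

4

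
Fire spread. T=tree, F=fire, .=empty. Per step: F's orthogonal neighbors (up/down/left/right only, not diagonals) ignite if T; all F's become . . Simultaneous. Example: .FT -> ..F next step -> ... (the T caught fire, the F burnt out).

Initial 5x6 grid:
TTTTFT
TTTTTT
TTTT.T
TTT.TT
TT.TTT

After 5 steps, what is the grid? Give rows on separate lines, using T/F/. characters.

Step 1: 3 trees catch fire, 1 burn out
  TTTF.F
  TTTTFT
  TTTT.T
  TTT.TT
  TT.TTT
Step 2: 3 trees catch fire, 3 burn out
  TTF...
  TTTF.F
  TTTT.T
  TTT.TT
  TT.TTT
Step 3: 4 trees catch fire, 3 burn out
  TF....
  TTF...
  TTTF.F
  TTT.TT
  TT.TTT
Step 4: 4 trees catch fire, 4 burn out
  F.....
  TF....
  TTF...
  TTT.TF
  TT.TTT
Step 5: 5 trees catch fire, 4 burn out
  ......
  F.....
  TF....
  TTF.F.
  TT.TTF

......
F.....
TF....
TTF.F.
TT.TTF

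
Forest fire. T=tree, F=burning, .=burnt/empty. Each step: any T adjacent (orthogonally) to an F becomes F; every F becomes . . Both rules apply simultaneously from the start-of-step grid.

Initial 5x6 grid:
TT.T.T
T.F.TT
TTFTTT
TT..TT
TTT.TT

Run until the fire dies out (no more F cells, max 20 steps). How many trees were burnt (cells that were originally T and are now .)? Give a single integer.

Answer: 20

Derivation:
Step 1: +2 fires, +2 burnt (F count now 2)
Step 2: +3 fires, +2 burnt (F count now 3)
Step 3: +6 fires, +3 burnt (F count now 6)
Step 4: +6 fires, +6 burnt (F count now 6)
Step 5: +3 fires, +6 burnt (F count now 3)
Step 6: +0 fires, +3 burnt (F count now 0)
Fire out after step 6
Initially T: 21, now '.': 29
Total burnt (originally-T cells now '.'): 20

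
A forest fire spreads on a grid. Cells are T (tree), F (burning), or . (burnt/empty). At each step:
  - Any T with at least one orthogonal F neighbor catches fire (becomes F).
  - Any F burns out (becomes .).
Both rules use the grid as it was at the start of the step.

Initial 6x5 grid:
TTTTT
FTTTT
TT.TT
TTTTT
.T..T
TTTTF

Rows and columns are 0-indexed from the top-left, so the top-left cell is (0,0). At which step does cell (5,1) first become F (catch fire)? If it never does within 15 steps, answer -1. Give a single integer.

Step 1: cell (5,1)='T' (+5 fires, +2 burnt)
Step 2: cell (5,1)='T' (+6 fires, +5 burnt)
Step 3: cell (5,1)='F' (+6 fires, +6 burnt)
  -> target ignites at step 3
Step 4: cell (5,1)='.' (+6 fires, +6 burnt)
Step 5: cell (5,1)='.' (+1 fires, +6 burnt)
Step 6: cell (5,1)='.' (+0 fires, +1 burnt)
  fire out at step 6

3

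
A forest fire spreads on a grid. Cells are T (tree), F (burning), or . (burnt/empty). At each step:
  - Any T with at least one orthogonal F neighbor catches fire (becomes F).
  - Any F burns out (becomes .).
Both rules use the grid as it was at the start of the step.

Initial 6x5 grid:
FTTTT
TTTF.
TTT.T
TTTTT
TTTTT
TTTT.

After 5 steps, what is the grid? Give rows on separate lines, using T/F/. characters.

Step 1: 4 trees catch fire, 2 burn out
  .FTFT
  FTF..
  TTT.T
  TTTTT
  TTTTT
  TTTT.
Step 2: 5 trees catch fire, 4 burn out
  ..F.F
  .F...
  FTF.T
  TTTTT
  TTTTT
  TTTT.
Step 3: 3 trees catch fire, 5 burn out
  .....
  .....
  .F..T
  FTFTT
  TTTTT
  TTTT.
Step 4: 4 trees catch fire, 3 burn out
  .....
  .....
  ....T
  .F.FT
  FTFTT
  TTTT.
Step 5: 5 trees catch fire, 4 burn out
  .....
  .....
  ....T
  ....F
  .F.FT
  FTFT.

.....
.....
....T
....F
.F.FT
FTFT.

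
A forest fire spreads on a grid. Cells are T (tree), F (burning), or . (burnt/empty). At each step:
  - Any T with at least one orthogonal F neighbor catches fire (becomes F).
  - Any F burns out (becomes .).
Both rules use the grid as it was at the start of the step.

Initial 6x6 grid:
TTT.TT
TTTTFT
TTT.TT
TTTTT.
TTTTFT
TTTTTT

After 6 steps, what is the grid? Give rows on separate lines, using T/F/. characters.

Step 1: 8 trees catch fire, 2 burn out
  TTT.FT
  TTTF.F
  TTT.FT
  TTTTF.
  TTTF.F
  TTTTFT
Step 2: 7 trees catch fire, 8 burn out
  TTT..F
  TTF...
  TTT..F
  TTTF..
  TTF...
  TTTF.F
Step 3: 6 trees catch fire, 7 burn out
  TTF...
  TF....
  TTF...
  TTF...
  TF....
  TTF...
Step 4: 6 trees catch fire, 6 burn out
  TF....
  F.....
  TF....
  TF....
  F.....
  TF....
Step 5: 4 trees catch fire, 6 burn out
  F.....
  ......
  F.....
  F.....
  ......
  F.....
Step 6: 0 trees catch fire, 4 burn out
  ......
  ......
  ......
  ......
  ......
  ......

......
......
......
......
......
......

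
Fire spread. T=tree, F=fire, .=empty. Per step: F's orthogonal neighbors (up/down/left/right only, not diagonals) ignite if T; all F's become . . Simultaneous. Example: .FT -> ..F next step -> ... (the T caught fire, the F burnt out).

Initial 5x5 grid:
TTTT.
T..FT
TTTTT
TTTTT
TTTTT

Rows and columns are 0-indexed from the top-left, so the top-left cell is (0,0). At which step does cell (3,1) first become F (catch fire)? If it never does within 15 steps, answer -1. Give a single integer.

Step 1: cell (3,1)='T' (+3 fires, +1 burnt)
Step 2: cell (3,1)='T' (+4 fires, +3 burnt)
Step 3: cell (3,1)='T' (+5 fires, +4 burnt)
Step 4: cell (3,1)='F' (+5 fires, +5 burnt)
  -> target ignites at step 4
Step 5: cell (3,1)='.' (+3 fires, +5 burnt)
Step 6: cell (3,1)='.' (+1 fires, +3 burnt)
Step 7: cell (3,1)='.' (+0 fires, +1 burnt)
  fire out at step 7

4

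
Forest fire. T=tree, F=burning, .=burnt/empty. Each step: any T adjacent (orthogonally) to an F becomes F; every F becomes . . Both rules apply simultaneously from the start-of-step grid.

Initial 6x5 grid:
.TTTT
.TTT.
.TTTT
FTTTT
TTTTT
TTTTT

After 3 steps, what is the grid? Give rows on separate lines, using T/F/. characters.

Step 1: 2 trees catch fire, 1 burn out
  .TTTT
  .TTT.
  .TTTT
  .FTTT
  FTTTT
  TTTTT
Step 2: 4 trees catch fire, 2 burn out
  .TTTT
  .TTT.
  .FTTT
  ..FTT
  .FTTT
  FTTTT
Step 3: 5 trees catch fire, 4 burn out
  .TTTT
  .FTT.
  ..FTT
  ...FT
  ..FTT
  .FTTT

.TTTT
.FTT.
..FTT
...FT
..FTT
.FTTT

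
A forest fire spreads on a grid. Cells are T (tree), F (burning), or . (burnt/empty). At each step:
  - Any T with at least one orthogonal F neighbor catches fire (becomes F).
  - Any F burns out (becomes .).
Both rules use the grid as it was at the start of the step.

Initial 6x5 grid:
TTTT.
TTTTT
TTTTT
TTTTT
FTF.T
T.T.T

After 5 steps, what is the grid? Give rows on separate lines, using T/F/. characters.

Step 1: 5 trees catch fire, 2 burn out
  TTTT.
  TTTTT
  TTTTT
  FTFTT
  .F..T
  F.F.T
Step 2: 4 trees catch fire, 5 burn out
  TTTT.
  TTTTT
  FTFTT
  .F.FT
  ....T
  ....T
Step 3: 5 trees catch fire, 4 burn out
  TTTT.
  FTFTT
  .F.FT
  ....F
  ....T
  ....T
Step 4: 6 trees catch fire, 5 burn out
  FTFT.
  .F.FT
  ....F
  .....
  ....F
  ....T
Step 5: 4 trees catch fire, 6 burn out
  .F.F.
  ....F
  .....
  .....
  .....
  ....F

.F.F.
....F
.....
.....
.....
....F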